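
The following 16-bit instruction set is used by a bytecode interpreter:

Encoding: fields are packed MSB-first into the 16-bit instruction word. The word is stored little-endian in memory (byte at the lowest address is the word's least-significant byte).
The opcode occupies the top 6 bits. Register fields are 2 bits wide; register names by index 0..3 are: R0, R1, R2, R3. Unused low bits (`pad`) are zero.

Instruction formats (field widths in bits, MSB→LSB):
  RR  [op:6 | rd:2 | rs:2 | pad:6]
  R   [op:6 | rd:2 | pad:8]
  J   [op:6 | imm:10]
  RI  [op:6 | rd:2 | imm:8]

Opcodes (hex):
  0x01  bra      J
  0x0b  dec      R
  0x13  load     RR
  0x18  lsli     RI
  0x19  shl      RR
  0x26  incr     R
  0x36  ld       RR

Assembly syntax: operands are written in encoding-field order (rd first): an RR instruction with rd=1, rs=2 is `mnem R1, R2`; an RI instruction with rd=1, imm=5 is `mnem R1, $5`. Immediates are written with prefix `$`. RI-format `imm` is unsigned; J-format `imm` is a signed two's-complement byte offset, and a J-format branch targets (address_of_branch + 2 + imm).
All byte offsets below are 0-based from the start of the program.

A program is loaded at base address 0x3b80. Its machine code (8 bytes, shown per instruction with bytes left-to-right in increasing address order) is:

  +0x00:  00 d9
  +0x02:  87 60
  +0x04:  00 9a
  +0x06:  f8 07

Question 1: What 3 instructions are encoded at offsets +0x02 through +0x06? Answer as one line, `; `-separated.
[02] 87 60 → 0x6087
  top 6b → 0x18 → lsli [RI]
  rd: (w>>8)&0x3=0x0 → R0
  imm: (w>>0)&0xff=0x87 → $135
[04] 00 9a → 0x9a00
  top 6b → 0x26 → incr [R]
  rd: (w>>8)&0x3=0x2 → R2
[06] f8 07 → 0x07f8
  top 6b → 0x1 → bra [J]
  imm: (w>>0)&0x3ff=0x3f8 (s10→-8) → $-8

lsli R0, $135; incr R2; bra $-8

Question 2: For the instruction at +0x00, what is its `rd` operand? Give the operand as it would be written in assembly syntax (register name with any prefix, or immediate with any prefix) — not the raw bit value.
R1

off 0x00: read 00 d9 as little → 0xd900
  op=0xd900>>10=0x36 ⇒ ld (RR)
  rd: (w>>8)&0x3=0x1 → R1
  rs: (w>>6)&0x3=0x0 → R0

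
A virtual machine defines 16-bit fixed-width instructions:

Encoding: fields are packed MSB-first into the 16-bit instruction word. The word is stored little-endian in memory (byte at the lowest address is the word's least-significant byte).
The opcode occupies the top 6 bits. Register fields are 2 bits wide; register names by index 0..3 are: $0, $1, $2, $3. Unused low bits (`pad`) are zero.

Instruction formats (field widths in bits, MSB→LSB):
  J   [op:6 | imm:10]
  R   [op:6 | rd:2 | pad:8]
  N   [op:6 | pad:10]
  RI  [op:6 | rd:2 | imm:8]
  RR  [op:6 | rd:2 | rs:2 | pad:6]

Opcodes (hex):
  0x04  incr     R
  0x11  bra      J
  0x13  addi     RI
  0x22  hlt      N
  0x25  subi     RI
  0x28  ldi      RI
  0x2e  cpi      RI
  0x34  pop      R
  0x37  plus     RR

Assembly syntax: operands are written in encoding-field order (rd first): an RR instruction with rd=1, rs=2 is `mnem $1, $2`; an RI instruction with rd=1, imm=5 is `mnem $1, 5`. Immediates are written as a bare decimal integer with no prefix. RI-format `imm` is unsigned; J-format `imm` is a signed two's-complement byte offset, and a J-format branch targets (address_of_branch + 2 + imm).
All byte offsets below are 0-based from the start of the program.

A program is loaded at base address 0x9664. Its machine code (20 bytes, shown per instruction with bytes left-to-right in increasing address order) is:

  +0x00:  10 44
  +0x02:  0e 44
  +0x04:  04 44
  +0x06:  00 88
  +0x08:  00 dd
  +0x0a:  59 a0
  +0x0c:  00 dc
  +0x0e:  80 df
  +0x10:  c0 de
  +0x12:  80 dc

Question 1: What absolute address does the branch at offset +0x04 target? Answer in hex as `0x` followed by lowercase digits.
0x966e

[04] 04 44 → 0x4404
  op=0x4404>>10=0x11 ⇒ bra (J)
  imm: (w>>0)&0x3ff=0x4 → 4
  target = base 0x9664 + off 0x04 + 2 + imm 4 = 0x966e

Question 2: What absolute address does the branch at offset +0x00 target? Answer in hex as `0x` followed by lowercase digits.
0x9676

[00] 10 44 → 0x4410
  opcode bits[15:10]=0x11: bra/J
  [9:0] imm=16 = 16
  target = base 0x9664 + off 0x00 + 2 + imm 16 = 0x9676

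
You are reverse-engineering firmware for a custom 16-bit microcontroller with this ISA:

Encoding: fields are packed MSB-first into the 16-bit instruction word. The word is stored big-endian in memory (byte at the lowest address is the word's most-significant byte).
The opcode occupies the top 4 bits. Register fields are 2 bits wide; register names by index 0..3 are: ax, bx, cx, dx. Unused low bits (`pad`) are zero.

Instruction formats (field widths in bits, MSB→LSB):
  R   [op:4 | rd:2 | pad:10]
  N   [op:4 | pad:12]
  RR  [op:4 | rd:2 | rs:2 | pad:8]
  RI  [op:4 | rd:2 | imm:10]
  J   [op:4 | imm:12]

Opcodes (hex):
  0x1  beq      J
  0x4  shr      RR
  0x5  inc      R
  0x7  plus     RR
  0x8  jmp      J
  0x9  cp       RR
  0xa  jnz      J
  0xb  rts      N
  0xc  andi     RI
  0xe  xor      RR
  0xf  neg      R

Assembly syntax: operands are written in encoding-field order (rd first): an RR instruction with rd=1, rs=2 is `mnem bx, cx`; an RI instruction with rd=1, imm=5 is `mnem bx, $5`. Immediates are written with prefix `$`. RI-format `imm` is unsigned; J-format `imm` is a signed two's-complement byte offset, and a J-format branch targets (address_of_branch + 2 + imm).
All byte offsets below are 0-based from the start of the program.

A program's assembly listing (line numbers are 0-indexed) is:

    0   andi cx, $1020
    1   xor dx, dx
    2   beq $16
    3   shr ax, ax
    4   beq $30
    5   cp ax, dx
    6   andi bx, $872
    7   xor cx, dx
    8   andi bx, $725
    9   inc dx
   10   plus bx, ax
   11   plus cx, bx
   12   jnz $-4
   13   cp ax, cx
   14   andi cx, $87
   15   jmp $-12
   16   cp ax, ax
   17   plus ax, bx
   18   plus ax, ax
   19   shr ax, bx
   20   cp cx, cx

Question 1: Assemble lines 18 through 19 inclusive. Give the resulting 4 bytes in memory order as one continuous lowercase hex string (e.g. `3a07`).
L18: plus op=0x7:4|rd=0:2|rs=0:2|pad=0:8 ⇒ 0x7000 ⇒ big 70 00
L19: shr op=0x4:4|rd=0:2|rs=1:2|pad=0:8 ⇒ 0x4100 ⇒ big 41 00

70004100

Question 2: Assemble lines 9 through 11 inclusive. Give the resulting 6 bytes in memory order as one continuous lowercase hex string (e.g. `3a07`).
line 9 (inc): pack op=0x5:4|rd=3:2|pad=0:10 = 0x5c00; big→ 5c 00
line 10 (plus): pack op=0x7:4|rd=1:2|rs=0:2|pad=0:8 = 0x7400; big→ 74 00
line 11 (plus): pack op=0x7:4|rd=2:2|rs=1:2|pad=0:8 = 0x7900; big→ 79 00

5c0074007900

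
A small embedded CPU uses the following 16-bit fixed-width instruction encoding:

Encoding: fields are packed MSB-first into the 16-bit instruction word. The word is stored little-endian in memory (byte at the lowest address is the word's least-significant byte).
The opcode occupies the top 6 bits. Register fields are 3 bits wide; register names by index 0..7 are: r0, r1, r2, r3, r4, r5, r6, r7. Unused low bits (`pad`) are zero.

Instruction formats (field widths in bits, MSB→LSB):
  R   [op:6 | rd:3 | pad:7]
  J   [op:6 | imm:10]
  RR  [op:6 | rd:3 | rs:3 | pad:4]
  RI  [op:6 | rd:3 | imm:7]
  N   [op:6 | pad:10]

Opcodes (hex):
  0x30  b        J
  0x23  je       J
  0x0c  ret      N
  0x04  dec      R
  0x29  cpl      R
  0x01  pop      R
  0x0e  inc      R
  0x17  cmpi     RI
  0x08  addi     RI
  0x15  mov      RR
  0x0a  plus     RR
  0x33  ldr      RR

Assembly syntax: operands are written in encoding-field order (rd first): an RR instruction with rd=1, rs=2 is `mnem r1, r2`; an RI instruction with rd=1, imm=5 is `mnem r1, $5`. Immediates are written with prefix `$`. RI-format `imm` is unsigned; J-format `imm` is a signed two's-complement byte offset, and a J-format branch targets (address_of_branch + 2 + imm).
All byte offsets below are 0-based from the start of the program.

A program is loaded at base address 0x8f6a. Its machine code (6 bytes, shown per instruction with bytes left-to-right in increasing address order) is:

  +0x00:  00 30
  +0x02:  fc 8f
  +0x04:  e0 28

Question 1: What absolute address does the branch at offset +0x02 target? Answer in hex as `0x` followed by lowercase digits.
0x8f6a

+0x02: fc 8f ⇒ word 0x8ffc (little)
  opcode bits[15:10]=0x23: je/J
  imm: (w>>0)&0x3ff=0x3fc (s10→-4) → $-4
  target = base 0x8f6a + off 0x02 + 2 + imm -4 = 0x8f6a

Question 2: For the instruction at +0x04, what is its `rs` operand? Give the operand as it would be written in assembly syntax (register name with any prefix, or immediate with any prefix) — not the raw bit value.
+0x04: e0 28 ⇒ word 0x28e0 (little)
  op=0x28e0>>10=0xa ⇒ plus (RR)
  [9:7] rd=1 = r1
  [6:4] rs=6 = r6

r6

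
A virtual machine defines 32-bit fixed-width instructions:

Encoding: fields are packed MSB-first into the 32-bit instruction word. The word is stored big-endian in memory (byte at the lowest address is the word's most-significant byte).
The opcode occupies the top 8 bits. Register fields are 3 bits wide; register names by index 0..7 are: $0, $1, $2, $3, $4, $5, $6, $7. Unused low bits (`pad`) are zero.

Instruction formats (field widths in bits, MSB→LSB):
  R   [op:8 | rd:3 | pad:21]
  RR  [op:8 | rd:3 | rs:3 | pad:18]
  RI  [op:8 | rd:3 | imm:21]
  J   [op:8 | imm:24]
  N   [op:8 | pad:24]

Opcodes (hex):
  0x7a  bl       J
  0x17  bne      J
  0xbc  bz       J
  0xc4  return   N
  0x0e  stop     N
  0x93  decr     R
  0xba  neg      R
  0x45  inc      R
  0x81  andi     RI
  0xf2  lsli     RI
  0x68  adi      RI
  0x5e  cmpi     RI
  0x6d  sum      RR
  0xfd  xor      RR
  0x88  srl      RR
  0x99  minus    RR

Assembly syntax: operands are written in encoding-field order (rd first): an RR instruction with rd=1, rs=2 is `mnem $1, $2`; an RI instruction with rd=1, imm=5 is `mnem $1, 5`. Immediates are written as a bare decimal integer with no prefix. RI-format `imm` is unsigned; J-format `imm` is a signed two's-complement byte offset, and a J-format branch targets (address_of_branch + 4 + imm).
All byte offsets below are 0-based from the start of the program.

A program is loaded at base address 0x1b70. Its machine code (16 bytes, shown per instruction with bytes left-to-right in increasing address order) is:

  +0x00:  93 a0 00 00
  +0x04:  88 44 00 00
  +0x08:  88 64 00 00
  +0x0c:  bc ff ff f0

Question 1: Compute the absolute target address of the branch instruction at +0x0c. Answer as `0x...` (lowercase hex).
0x1b70

@+0c  big-endian(bc ff ff f0) = 0xbcfffff0
  top 8b → 0xbc → bz [J]
  imm: (w>>0)&0xffffff=0xfffff0 (s24→-16) → -16
  target = base 0x1b70 + off 0x0c + 4 + imm -16 = 0x1b70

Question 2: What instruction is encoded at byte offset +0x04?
+0x04: 88 44 00 00 ⇒ word 0x88440000 (big)
  op=0x88440000>>24=0x88 ⇒ srl (RR)
  [23:21] rd=2 = $2
  [20:18] rs=1 = $1

srl $2, $1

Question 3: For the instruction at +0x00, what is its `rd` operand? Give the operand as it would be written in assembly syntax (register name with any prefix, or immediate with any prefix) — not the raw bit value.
$5

@+00  big-endian(93 a0 00 00) = 0x93a00000
  op=0x93a00000>>24=0x93 ⇒ decr (R)
  rd: (w>>21)&0x7=0x5 → $5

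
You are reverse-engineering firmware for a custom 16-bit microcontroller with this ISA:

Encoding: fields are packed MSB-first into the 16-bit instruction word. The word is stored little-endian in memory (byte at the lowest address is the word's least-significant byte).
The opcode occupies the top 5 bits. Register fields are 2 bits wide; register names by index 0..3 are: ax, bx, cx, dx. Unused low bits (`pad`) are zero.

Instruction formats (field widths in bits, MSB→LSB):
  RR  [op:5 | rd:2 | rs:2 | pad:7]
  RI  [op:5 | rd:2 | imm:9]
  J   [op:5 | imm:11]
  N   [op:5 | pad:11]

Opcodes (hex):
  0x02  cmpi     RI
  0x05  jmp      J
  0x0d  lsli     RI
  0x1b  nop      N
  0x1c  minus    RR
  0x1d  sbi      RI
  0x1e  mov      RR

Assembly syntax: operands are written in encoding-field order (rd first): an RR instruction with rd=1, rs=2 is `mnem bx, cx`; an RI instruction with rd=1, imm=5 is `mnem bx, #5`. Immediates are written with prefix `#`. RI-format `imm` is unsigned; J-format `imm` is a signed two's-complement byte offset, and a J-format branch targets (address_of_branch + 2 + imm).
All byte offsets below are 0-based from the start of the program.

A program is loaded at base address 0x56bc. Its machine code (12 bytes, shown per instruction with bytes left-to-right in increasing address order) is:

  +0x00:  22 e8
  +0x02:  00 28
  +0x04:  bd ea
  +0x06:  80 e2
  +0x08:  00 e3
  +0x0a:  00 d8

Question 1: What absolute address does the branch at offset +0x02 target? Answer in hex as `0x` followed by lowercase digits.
off 0x02: read 00 28 as little → 0x2800
  op=0x2800>>11=0x5 ⇒ jmp (J)
  imm: (w>>0)&0x7ff=0x0 → #0
  target = base 0x56bc + off 0x02 + 2 + imm 0 = 0x56c0

0x56c0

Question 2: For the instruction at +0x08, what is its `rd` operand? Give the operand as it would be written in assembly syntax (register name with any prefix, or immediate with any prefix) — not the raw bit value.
off 0x08: read 00 e3 as little → 0xe300
  opcode bits[15:11]=0x1c: minus/RR
  rd@[10:9]=0x1 ⇒ bx
  rs@[8:7]=0x2 ⇒ cx

bx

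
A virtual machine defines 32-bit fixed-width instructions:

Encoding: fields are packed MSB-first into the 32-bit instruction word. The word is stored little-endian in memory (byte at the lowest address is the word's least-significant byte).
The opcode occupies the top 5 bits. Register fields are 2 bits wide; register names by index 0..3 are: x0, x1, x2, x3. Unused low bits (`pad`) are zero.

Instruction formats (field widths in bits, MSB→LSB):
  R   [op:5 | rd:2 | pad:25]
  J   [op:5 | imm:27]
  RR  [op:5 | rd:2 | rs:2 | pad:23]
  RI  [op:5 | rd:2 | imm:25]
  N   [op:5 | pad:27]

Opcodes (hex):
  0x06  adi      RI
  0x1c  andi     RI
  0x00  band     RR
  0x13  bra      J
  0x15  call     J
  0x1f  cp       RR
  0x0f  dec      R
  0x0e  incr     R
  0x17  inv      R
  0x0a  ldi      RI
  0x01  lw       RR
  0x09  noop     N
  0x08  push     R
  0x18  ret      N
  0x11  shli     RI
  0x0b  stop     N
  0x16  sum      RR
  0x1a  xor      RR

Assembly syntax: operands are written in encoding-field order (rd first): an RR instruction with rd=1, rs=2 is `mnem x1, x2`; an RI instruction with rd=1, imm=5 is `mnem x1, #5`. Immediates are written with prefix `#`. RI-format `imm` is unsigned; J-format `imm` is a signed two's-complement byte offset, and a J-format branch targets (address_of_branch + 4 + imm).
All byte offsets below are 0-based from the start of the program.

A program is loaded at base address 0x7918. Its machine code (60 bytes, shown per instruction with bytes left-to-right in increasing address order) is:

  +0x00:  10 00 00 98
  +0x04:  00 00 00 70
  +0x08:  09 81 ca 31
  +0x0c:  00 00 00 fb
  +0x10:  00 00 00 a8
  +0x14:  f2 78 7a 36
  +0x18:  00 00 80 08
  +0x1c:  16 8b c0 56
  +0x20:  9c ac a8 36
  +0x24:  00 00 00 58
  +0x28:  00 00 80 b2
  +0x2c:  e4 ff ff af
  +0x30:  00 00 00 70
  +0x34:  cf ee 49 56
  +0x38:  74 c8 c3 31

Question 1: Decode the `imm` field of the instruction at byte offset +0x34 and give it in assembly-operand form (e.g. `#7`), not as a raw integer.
off 0x34: read cf ee 49 56 as little → 0x5649eecf
  opcode bits[31:27]=0xa: ldi/RI
  [26:25] rd=3 = x3
  [24:0] imm=4845263 = #4845263

#4845263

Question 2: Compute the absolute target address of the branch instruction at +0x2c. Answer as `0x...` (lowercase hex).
0x792c

off 0x2c: read e4 ff ff af as little → 0xafffffe4
  top 5b → 0x15 → call [J]
  [26:0] imm=134217700 (s27→-28) = #-28
  target = base 0x7918 + off 0x2c + 4 + imm -28 = 0x792c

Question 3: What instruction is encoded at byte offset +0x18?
lw x0, x1

off 0x18: read 00 00 80 08 as little → 0x08800000
  top 5b → 0x1 → lw [RR]
  rd: (w>>25)&0x3=0x0 → x0
  rs: (w>>23)&0x3=0x1 → x1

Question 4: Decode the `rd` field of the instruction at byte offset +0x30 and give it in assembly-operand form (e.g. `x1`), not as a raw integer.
x0

@+30  little-endian(00 00 00 70) = 0x70000000
  op=0x70000000>>27=0xe ⇒ incr (R)
  rd@[26:25]=0x0 ⇒ x0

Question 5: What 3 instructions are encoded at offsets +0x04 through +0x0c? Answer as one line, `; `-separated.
incr x0; adi x0, #30048521; cp x1, x2

+0x04: 00 00 00 70 ⇒ word 0x70000000 (little)
  op=0x70000000>>27=0xe ⇒ incr (R)
  rd@[26:25]=0x0 ⇒ x0
+0x08: 09 81 ca 31 ⇒ word 0x31ca8109 (little)
  op=0x31ca8109>>27=0x6 ⇒ adi (RI)
  rd@[26:25]=0x0 ⇒ x0
  imm@[24:0]=0x1ca8109 ⇒ #30048521
+0x0c: 00 00 00 fb ⇒ word 0xfb000000 (little)
  op=0xfb000000>>27=0x1f ⇒ cp (RR)
  rd@[26:25]=0x1 ⇒ x1
  rs@[24:23]=0x2 ⇒ x2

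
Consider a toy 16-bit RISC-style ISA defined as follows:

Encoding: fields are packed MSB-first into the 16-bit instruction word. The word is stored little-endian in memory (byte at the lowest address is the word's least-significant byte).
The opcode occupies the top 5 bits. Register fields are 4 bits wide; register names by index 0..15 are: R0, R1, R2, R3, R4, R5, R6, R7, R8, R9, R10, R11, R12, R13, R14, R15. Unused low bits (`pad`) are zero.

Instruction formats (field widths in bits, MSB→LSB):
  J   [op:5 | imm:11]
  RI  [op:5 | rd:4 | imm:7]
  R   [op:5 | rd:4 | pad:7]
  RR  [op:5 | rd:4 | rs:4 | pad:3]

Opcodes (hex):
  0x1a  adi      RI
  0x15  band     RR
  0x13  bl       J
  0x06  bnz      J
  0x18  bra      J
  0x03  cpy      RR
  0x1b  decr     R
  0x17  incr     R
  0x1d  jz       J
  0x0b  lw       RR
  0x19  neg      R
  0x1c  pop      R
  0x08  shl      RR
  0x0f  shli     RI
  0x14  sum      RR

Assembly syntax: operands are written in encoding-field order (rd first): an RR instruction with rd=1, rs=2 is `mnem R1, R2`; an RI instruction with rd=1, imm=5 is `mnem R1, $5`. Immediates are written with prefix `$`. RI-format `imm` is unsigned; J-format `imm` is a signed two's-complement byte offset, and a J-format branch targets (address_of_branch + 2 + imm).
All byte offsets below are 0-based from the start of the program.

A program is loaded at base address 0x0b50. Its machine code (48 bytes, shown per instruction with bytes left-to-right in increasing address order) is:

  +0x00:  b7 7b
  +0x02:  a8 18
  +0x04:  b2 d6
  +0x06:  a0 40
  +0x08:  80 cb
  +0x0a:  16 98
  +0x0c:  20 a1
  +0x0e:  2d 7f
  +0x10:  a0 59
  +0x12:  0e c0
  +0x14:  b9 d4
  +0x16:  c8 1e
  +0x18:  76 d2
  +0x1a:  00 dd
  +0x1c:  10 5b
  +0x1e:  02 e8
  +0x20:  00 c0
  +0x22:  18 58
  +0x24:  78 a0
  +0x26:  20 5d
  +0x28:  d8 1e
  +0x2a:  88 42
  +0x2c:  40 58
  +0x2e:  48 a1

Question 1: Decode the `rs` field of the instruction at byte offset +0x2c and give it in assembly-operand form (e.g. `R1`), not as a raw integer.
off 0x2c: read 40 58 as little → 0x5840
  top 5b → 0xb → lw [RR]
  [10:7] rd=0 = R0
  [6:3] rs=8 = R8

R8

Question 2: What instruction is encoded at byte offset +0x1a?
off 0x1a: read 00 dd as little → 0xdd00
  opcode bits[15:11]=0x1b: decr/R
  rd@[10:7]=0xa ⇒ R10

decr R10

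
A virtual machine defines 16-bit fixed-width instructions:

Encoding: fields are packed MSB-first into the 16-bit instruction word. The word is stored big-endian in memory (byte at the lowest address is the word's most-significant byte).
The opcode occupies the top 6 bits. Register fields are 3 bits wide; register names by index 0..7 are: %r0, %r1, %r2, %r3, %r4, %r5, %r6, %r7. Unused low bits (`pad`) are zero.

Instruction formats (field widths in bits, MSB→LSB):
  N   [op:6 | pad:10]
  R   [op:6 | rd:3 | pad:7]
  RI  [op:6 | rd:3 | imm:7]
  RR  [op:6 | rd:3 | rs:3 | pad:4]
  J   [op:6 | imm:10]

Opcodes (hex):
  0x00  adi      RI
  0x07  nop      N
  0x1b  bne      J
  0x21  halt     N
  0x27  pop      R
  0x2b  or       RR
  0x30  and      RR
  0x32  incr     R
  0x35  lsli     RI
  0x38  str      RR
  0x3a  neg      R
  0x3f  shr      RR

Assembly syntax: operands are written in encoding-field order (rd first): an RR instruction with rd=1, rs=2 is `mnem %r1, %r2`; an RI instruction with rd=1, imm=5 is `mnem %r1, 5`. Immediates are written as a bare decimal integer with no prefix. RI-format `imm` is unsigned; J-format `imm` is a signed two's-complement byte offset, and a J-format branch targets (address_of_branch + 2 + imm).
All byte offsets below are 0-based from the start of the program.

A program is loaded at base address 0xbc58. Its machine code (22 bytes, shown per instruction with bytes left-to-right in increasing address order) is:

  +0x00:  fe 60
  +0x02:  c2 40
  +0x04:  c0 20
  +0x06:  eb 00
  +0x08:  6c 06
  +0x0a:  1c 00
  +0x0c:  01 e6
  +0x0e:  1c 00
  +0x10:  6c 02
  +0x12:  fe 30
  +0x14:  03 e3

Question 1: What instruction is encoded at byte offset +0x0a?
[0a] 1c 00 → 0x1c00
  op=0x1c00>>10=0x7 ⇒ nop (N)

nop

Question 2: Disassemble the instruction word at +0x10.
[10] 6c 02 → 0x6c02
  op=0x6c02>>10=0x1b ⇒ bne (J)
  imm@[9:0]=0x2 ⇒ 2

bne 2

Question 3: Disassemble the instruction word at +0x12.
+0x12: fe 30 ⇒ word 0xfe30 (big)
  op=0xfe30>>10=0x3f ⇒ shr (RR)
  rd@[9:7]=0x4 ⇒ %r4
  rs@[6:4]=0x3 ⇒ %r3

shr %r4, %r3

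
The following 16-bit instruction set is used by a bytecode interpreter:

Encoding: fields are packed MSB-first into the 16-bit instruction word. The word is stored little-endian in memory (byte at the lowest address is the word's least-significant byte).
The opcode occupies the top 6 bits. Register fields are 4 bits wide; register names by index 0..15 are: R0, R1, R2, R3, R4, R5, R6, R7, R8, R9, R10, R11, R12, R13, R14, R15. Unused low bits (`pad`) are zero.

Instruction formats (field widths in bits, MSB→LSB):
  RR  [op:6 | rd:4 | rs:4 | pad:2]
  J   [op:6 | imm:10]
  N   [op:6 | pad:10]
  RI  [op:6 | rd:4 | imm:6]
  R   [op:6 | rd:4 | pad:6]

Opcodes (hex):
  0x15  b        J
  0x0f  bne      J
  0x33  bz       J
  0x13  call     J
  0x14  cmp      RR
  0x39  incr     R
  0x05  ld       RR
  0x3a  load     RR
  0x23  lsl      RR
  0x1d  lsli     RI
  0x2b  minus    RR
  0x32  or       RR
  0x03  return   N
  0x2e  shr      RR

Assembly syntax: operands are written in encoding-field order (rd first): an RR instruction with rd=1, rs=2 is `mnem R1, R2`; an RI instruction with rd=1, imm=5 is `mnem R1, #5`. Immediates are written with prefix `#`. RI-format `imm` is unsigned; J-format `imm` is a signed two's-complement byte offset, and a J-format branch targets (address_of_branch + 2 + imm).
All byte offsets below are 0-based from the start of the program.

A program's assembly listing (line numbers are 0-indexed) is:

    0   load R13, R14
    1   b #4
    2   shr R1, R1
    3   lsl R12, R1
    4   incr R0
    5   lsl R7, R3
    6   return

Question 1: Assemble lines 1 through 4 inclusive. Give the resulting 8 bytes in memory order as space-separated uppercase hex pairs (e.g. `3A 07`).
L1: b op=0x15:6|imm=4:10 ⇒ 0x5404 ⇒ little 04 54
L2: shr op=0x2e:6|rd=1:4|rs=1:4|pad=0:2 ⇒ 0xb844 ⇒ little 44 b8
L3: lsl op=0x23:6|rd=12:4|rs=1:4|pad=0:2 ⇒ 0x8f04 ⇒ little 04 8f
L4: incr op=0x39:6|rd=0:4|pad=0:6 ⇒ 0xe400 ⇒ little 00 e4

04 54 44 B8 04 8F 00 E4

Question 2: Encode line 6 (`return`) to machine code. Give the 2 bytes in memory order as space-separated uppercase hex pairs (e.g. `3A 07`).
00 0C

L6: return op=0x3:6|pad=0:10 ⇒ 0x0c00 ⇒ little 00 0c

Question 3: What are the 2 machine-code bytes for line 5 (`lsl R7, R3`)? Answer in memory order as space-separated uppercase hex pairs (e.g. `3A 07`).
L5: lsl op=0x23:6|rd=7:4|rs=3:4|pad=0:2 ⇒ 0x8dcc ⇒ little cc 8d

CC 8D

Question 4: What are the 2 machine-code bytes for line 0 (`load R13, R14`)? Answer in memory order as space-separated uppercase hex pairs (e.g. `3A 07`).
L0: load op=0x3a:6|rd=13:4|rs=14:4|pad=0:2 ⇒ 0xeb78 ⇒ little 78 eb

78 EB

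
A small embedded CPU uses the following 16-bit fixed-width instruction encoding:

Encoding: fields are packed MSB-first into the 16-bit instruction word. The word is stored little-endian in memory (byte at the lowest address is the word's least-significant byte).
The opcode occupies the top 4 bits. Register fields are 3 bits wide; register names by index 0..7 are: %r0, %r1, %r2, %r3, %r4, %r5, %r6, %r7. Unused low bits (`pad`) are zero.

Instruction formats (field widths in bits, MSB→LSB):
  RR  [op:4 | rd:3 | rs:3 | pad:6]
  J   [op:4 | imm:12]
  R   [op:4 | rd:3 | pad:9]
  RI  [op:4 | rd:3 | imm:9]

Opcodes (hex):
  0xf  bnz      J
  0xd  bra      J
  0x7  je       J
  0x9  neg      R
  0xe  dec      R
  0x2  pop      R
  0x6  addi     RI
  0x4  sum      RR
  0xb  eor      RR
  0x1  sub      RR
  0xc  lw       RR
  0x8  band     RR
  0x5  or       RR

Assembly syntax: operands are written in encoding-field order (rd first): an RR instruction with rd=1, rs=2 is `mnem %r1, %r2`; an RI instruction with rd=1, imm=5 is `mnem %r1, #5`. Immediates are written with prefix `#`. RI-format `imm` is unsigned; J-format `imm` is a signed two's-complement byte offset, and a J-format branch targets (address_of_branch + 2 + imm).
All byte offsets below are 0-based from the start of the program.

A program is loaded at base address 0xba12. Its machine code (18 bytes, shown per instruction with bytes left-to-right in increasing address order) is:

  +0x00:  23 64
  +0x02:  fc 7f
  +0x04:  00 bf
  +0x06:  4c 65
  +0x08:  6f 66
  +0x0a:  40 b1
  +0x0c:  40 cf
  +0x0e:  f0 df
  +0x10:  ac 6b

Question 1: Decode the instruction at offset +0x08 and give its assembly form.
addi %r3, #111

@+08  little-endian(6f 66) = 0x666f
  top 4b → 0x6 → addi [RI]
  rd: (w>>9)&0x7=0x3 → %r3
  imm: (w>>0)&0x1ff=0x6f → #111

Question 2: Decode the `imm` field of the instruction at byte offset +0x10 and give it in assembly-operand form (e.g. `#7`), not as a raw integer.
#428

[10] ac 6b → 0x6bac
  top 4b → 0x6 → addi [RI]
  [11:9] rd=5 = %r5
  [8:0] imm=428 = #428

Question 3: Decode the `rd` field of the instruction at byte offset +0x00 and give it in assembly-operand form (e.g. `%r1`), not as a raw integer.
[00] 23 64 → 0x6423
  opcode bits[15:12]=0x6: addi/RI
  rd: (w>>9)&0x7=0x2 → %r2
  imm: (w>>0)&0x1ff=0x23 → #35

%r2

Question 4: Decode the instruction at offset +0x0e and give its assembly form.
bra #-16

off 0x0e: read f0 df as little → 0xdff0
  opcode bits[15:12]=0xd: bra/J
  imm: (w>>0)&0xfff=0xff0 (s12→-16) → #-16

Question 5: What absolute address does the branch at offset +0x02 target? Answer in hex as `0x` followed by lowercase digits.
[02] fc 7f → 0x7ffc
  opcode bits[15:12]=0x7: je/J
  [11:0] imm=4092 (s12→-4) = #-4
  target = base 0xba12 + off 0x02 + 2 + imm -4 = 0xba12

0xba12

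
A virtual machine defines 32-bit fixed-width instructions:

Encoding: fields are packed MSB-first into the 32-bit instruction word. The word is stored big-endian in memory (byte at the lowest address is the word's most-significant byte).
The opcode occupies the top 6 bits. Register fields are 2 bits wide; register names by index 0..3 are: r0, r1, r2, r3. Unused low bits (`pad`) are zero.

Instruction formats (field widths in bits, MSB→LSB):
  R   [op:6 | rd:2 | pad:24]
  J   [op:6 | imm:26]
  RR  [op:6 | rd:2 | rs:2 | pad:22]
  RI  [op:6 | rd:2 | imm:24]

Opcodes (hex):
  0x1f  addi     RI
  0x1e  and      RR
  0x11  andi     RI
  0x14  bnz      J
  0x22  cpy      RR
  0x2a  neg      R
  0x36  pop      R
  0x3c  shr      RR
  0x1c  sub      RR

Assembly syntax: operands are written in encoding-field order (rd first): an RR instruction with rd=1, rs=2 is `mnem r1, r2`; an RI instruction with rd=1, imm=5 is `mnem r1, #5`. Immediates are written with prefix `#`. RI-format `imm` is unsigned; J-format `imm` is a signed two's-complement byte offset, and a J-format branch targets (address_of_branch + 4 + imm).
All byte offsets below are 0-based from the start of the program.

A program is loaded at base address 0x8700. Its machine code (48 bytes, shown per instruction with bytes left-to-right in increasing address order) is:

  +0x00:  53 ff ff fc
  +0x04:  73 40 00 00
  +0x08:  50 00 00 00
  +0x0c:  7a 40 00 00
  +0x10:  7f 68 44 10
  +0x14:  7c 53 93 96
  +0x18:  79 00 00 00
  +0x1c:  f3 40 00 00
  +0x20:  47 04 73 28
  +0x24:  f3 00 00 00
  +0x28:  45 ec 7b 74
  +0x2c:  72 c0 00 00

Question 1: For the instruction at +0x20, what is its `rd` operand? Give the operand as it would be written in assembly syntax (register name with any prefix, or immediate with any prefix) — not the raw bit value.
[20] 47 04 73 28 → 0x47047328
  op=0x47047328>>26=0x11 ⇒ andi (RI)
  rd@[25:24]=0x3 ⇒ r3
  imm@[23:0]=0x47328 ⇒ #291624

r3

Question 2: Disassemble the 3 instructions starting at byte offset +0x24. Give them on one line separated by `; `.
shr r3, r0; andi r1, #15498100; sub r2, r3

+0x24: f3 00 00 00 ⇒ word 0xf3000000 (big)
  top 6b → 0x3c → shr [RR]
  rd@[25:24]=0x3 ⇒ r3
  rs@[23:22]=0x0 ⇒ r0
+0x28: 45 ec 7b 74 ⇒ word 0x45ec7b74 (big)
  top 6b → 0x11 → andi [RI]
  rd@[25:24]=0x1 ⇒ r1
  imm@[23:0]=0xec7b74 ⇒ #15498100
+0x2c: 72 c0 00 00 ⇒ word 0x72c00000 (big)
  top 6b → 0x1c → sub [RR]
  rd@[25:24]=0x2 ⇒ r2
  rs@[23:22]=0x3 ⇒ r3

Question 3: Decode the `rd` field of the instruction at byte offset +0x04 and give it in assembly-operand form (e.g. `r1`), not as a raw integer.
@+04  big-endian(73 40 00 00) = 0x73400000
  op=0x73400000>>26=0x1c ⇒ sub (RR)
  rd@[25:24]=0x3 ⇒ r3
  rs@[23:22]=0x1 ⇒ r1

r3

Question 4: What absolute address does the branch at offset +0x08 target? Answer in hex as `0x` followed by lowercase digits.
+0x08: 50 00 00 00 ⇒ word 0x50000000 (big)
  op=0x50000000>>26=0x14 ⇒ bnz (J)
  imm@[25:0]=0x0 ⇒ #0
  target = base 0x8700 + off 0x08 + 4 + imm 0 = 0x870c

0x870c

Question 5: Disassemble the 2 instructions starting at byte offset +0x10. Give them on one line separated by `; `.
addi r3, #6833168; addi r0, #5477270

@+10  big-endian(7f 68 44 10) = 0x7f684410
  top 6b → 0x1f → addi [RI]
  [25:24] rd=3 = r3
  [23:0] imm=6833168 = #6833168
@+14  big-endian(7c 53 93 96) = 0x7c539396
  top 6b → 0x1f → addi [RI]
  [25:24] rd=0 = r0
  [23:0] imm=5477270 = #5477270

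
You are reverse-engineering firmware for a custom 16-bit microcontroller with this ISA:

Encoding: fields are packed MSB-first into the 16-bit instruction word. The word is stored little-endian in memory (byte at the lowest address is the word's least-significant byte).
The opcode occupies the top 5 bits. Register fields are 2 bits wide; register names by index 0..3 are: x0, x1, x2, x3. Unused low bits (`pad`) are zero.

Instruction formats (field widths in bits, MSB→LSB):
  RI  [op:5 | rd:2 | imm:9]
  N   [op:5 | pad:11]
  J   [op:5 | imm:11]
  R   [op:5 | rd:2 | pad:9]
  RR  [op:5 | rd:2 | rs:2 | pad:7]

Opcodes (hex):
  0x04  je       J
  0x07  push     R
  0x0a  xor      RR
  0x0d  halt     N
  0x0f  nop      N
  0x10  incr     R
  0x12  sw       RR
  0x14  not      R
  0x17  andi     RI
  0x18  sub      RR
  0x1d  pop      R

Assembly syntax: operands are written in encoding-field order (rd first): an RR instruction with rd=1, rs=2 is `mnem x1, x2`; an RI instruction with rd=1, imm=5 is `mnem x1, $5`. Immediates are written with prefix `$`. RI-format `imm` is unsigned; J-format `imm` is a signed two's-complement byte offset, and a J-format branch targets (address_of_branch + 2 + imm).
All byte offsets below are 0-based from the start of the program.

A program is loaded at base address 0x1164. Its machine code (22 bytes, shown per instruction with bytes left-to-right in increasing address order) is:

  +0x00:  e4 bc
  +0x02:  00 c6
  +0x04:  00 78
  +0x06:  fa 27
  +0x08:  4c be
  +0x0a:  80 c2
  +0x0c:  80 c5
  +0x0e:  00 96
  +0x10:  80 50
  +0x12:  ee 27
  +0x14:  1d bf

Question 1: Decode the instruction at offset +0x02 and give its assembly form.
[02] 00 c6 → 0xc600
  opcode bits[15:11]=0x18: sub/RR
  [10:9] rd=3 = x3
  [8:7] rs=0 = x0

sub x3, x0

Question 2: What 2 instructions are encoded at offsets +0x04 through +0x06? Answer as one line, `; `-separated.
[04] 00 78 → 0x7800
  op=0x7800>>11=0xf ⇒ nop (N)
[06] fa 27 → 0x27fa
  op=0x27fa>>11=0x4 ⇒ je (J)
  [10:0] imm=2042 (s11→-6) = $-6

nop; je $-6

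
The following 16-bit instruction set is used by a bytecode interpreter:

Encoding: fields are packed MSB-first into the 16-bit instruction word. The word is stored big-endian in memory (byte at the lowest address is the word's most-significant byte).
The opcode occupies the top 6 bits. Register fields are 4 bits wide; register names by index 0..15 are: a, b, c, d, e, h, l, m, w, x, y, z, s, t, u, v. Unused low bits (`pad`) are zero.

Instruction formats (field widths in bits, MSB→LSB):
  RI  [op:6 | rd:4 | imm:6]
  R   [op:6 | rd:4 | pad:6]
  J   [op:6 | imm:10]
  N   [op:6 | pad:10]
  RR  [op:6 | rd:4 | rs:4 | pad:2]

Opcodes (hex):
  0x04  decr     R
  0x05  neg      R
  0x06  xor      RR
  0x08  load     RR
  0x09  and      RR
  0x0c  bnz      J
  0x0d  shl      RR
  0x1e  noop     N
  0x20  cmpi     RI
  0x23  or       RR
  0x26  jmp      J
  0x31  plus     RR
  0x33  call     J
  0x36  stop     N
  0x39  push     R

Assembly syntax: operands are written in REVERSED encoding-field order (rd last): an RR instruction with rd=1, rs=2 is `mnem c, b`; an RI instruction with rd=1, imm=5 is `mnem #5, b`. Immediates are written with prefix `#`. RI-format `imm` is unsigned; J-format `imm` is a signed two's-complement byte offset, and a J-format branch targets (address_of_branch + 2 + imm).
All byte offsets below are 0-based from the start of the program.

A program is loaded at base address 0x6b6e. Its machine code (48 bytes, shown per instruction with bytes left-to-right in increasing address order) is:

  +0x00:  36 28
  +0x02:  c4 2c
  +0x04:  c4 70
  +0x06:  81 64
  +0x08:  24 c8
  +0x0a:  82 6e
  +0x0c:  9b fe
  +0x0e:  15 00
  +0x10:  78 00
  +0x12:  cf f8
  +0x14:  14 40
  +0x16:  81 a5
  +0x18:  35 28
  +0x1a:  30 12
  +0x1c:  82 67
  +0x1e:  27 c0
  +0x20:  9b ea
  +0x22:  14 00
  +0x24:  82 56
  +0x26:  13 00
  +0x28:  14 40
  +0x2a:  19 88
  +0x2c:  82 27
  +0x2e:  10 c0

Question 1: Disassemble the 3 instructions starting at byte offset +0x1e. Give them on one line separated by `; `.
[1e] 27 c0 → 0x27c0
  opcode bits[15:10]=0x9: and/RR
  rd@[9:6]=0xf ⇒ v
  rs@[5:2]=0x0 ⇒ a
[20] 9b ea → 0x9bea
  opcode bits[15:10]=0x26: jmp/J
  imm@[9:0]=0x3ea (s10→-22) ⇒ #-22
[22] 14 00 → 0x1400
  opcode bits[15:10]=0x5: neg/R
  rd@[9:6]=0x0 ⇒ a

and a, v; jmp #-22; neg a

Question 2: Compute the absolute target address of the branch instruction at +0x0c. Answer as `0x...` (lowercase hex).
off 0x0c: read 9b fe as big → 0x9bfe
  op=0x9bfe>>10=0x26 ⇒ jmp (J)
  imm: (w>>0)&0x3ff=0x3fe (s10→-2) → #-2
  target = base 0x6b6e + off 0x0c + 2 + imm -2 = 0x6b7a

0x6b7a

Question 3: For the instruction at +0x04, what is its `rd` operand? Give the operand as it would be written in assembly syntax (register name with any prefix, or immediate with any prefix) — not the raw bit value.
b

off 0x04: read c4 70 as big → 0xc470
  top 6b → 0x31 → plus [RR]
  [9:6] rd=1 = b
  [5:2] rs=12 = s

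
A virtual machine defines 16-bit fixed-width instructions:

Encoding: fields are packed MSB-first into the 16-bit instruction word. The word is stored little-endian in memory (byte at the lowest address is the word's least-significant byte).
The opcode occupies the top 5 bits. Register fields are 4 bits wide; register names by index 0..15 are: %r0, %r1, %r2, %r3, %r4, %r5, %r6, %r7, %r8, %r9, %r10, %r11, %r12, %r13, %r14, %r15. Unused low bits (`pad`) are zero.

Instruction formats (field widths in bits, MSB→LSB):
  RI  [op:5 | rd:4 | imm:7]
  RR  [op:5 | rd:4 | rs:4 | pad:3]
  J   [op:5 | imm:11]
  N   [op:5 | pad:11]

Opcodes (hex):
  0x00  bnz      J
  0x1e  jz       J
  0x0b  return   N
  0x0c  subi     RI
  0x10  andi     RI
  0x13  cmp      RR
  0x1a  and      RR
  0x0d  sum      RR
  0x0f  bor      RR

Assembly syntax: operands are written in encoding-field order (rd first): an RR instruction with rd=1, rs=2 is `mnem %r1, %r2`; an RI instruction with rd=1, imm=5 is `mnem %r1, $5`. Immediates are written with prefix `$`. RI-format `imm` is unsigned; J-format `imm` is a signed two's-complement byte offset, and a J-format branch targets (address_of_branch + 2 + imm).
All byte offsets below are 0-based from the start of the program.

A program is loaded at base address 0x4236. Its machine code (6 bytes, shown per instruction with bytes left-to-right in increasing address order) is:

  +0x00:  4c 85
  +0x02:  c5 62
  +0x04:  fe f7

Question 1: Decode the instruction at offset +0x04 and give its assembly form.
@+04  little-endian(fe f7) = 0xf7fe
  top 5b → 0x1e → jz [J]
  imm@[10:0]=0x7fe (s11→-2) ⇒ $-2

jz $-2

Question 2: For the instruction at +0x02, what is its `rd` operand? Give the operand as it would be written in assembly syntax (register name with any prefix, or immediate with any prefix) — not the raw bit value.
+0x02: c5 62 ⇒ word 0x62c5 (little)
  op=0x62c5>>11=0xc ⇒ subi (RI)
  [10:7] rd=5 = %r5
  [6:0] imm=69 = $69

%r5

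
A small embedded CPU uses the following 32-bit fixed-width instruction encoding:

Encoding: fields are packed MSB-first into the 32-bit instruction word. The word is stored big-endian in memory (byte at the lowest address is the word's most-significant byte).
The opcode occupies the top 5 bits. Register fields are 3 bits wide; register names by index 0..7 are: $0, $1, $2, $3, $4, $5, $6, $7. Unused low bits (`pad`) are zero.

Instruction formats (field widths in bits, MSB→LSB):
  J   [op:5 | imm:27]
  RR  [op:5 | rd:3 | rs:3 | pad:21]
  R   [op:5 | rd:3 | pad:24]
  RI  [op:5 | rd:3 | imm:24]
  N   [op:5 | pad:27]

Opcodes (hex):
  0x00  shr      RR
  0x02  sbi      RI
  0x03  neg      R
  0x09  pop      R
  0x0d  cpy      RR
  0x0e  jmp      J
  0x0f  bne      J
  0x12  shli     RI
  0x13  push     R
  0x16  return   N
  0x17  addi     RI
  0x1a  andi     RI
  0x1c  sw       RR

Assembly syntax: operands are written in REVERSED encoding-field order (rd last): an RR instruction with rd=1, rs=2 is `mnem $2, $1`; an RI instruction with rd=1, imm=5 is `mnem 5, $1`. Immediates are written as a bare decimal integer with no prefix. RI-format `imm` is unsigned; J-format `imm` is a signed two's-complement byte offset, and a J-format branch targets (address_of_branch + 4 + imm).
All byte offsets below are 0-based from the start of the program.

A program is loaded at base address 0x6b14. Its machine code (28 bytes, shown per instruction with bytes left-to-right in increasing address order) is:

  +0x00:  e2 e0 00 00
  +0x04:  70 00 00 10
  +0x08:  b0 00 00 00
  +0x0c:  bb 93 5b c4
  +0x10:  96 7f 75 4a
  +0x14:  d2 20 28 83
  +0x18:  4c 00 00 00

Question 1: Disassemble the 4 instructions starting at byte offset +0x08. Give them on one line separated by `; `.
return; addi 9657284, $3; shli 8353098, $6; andi 2107523, $2

@+08  big-endian(b0 00 00 00) = 0xb0000000
  op=0xb0000000>>27=0x16 ⇒ return (N)
@+0c  big-endian(bb 93 5b c4) = 0xbb935bc4
  op=0xbb935bc4>>27=0x17 ⇒ addi (RI)
  rd@[26:24]=0x3 ⇒ $3
  imm@[23:0]=0x935bc4 ⇒ 9657284
@+10  big-endian(96 7f 75 4a) = 0x967f754a
  op=0x967f754a>>27=0x12 ⇒ shli (RI)
  rd@[26:24]=0x6 ⇒ $6
  imm@[23:0]=0x7f754a ⇒ 8353098
@+14  big-endian(d2 20 28 83) = 0xd2202883
  op=0xd2202883>>27=0x1a ⇒ andi (RI)
  rd@[26:24]=0x2 ⇒ $2
  imm@[23:0]=0x202883 ⇒ 2107523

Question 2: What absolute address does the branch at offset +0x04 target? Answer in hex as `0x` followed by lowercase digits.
0x6b2c

off 0x04: read 70 00 00 10 as big → 0x70000010
  top 5b → 0xe → jmp [J]
  [26:0] imm=16 = 16
  target = base 0x6b14 + off 0x04 + 4 + imm 16 = 0x6b2c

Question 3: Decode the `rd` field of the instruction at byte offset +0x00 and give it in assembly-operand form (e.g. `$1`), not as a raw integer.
@+00  big-endian(e2 e0 00 00) = 0xe2e00000
  op=0xe2e00000>>27=0x1c ⇒ sw (RR)
  rd: (w>>24)&0x7=0x2 → $2
  rs: (w>>21)&0x7=0x7 → $7

$2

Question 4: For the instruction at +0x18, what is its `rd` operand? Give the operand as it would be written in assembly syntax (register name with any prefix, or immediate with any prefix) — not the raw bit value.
+0x18: 4c 00 00 00 ⇒ word 0x4c000000 (big)
  op=0x4c000000>>27=0x9 ⇒ pop (R)
  rd@[26:24]=0x4 ⇒ $4

$4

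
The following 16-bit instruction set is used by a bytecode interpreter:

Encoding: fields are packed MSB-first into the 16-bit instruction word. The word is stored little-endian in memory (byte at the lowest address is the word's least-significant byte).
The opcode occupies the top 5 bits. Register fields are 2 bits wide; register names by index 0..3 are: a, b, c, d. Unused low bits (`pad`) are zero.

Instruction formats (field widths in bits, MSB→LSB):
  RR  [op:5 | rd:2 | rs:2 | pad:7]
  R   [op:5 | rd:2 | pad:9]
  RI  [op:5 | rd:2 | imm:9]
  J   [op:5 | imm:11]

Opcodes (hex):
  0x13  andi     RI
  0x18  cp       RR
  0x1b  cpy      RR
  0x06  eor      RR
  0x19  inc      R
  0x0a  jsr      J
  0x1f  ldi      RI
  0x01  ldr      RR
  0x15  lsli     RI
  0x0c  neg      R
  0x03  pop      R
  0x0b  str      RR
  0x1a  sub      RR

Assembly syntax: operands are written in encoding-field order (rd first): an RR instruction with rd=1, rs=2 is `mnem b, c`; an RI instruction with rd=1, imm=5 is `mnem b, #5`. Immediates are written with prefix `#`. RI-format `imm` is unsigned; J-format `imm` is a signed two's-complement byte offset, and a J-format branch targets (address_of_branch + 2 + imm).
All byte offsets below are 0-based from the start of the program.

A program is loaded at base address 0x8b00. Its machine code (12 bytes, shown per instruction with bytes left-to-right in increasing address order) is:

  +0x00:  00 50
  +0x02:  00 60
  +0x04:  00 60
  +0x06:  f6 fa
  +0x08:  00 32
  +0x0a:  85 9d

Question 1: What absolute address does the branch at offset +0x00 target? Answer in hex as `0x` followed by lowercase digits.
+0x00: 00 50 ⇒ word 0x5000 (little)
  top 5b → 0xa → jsr [J]
  imm@[10:0]=0x0 ⇒ #0
  target = base 0x8b00 + off 0x00 + 2 + imm 0 = 0x8b02

0x8b02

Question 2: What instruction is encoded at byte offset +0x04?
off 0x04: read 00 60 as little → 0x6000
  top 5b → 0xc → neg [R]
  [10:9] rd=0 = a

neg a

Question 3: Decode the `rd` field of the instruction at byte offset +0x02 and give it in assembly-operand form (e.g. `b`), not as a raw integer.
[02] 00 60 → 0x6000
  opcode bits[15:11]=0xc: neg/R
  rd@[10:9]=0x0 ⇒ a

a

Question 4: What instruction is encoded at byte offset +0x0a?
andi c, #389

off 0x0a: read 85 9d as little → 0x9d85
  op=0x9d85>>11=0x13 ⇒ andi (RI)
  rd@[10:9]=0x2 ⇒ c
  imm@[8:0]=0x185 ⇒ #389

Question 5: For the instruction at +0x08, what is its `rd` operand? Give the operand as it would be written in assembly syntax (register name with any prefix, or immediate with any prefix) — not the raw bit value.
b

+0x08: 00 32 ⇒ word 0x3200 (little)
  op=0x3200>>11=0x6 ⇒ eor (RR)
  [10:9] rd=1 = b
  [8:7] rs=0 = a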